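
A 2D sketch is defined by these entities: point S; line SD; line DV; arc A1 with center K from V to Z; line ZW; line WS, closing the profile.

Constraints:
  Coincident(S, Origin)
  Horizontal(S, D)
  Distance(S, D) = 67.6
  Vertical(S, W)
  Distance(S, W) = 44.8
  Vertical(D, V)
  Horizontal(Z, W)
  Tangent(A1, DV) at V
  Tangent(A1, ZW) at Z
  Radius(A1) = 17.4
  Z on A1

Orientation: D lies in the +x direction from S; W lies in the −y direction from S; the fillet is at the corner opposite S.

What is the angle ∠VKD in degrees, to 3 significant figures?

57.6°

S is at the origin; S and D share the same y with |SD| = 67.6 and D on the +x side, so D = (67.6, 0.00). SW is vertical with |SW| = 44.8 and W on the −y side, so W = (0.00, -44.8). The virtual corner opposite S is at (67.6, -44.8). A1 meets DV tangentially, so KV is at right angles to DV and A1 meets ZW tangentially, so KZ is at right angles to ZW, with radius 17.4, so the center K sits 17.4 in from both sides at K = (50.2, -27.4). That places the tangent points at V = (67.6, -27.4) on DV and Z = (50.2, -44.8) on ZW. Then cos ∠VKD = KV·KD / (|KV||KD|), giving 57.6°.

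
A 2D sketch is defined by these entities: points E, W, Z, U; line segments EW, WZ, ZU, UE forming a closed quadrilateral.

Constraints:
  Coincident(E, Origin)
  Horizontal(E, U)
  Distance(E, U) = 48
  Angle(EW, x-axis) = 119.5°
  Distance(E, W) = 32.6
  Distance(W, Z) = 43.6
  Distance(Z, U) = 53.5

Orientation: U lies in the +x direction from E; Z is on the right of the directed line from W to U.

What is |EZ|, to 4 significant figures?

13.98

Checks: |WZ| = 43.60 ✓; |ZU| = 53.50 ✓.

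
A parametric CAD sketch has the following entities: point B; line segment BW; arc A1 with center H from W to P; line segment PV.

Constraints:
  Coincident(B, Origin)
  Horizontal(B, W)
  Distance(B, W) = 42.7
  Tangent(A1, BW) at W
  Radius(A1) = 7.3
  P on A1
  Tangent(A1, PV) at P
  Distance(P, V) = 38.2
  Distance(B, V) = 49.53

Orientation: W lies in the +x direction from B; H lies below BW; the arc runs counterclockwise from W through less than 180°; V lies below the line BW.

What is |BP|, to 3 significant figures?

36.1

Checks: |HP| = 7.300 ✓; ∠(HP, PV) = 90.00° ✓; |PV| = 38.20 ✓; |BV| = 49.53 ✓.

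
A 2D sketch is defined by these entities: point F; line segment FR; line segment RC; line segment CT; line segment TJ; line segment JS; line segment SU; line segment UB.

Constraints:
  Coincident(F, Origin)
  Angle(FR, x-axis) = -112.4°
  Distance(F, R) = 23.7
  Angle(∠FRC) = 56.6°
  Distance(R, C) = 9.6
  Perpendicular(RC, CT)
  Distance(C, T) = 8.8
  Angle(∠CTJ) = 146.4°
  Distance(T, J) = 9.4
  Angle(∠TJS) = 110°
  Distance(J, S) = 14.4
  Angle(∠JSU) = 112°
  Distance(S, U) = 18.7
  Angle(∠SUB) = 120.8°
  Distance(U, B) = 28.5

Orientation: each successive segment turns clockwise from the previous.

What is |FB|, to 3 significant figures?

43.2

F is at the origin; FR runs at -112.4° with length 23.7, so R = (-9.03, -21.9). ∠FRC = 56.6° gives RC at 124° from the x-axis; with |RC| = 9.6, C = (-14.4, -14.0). The perpendicularity gives CT at right angles to RC, so CT runs at 34.2°; with |CT| = 8.8, T = (-7.15, -9.03). ∠CTJ = 146.4° gives TJ at 0.600° from the x-axis; with |TJ| = 9.4, J = (2.25, -8.93). ∠TJS = 110.0° gives JS at -69.4° from the x-axis; with |JS| = 14.4, S = (7.32, -22.4). ∠JSU = 112.0° gives SU at -137° from the x-axis; with |SU| = 18.7, U = (-6.45, -35.1). ∠SUB = 120.8° gives UB at 163° from the x-axis; with |UB| = 28.5, B = (-33.8, -26.9). Then |FB| = |B − F| = 43.2.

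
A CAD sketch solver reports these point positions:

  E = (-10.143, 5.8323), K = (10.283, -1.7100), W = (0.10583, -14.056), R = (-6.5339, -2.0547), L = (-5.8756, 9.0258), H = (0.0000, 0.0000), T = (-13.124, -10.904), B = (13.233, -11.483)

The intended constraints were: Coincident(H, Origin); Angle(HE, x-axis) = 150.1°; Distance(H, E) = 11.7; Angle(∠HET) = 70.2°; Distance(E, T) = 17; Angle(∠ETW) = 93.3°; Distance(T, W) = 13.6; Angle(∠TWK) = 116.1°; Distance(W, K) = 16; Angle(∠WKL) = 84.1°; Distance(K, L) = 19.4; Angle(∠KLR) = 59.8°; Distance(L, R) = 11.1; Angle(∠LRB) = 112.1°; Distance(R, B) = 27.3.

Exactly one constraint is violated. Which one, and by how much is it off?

Distance(R, B) = 27.3 — off by 5.40.

H = (0.00, 0.00) ✓; HE at 150.1° ✓; |HE| = 11.70 ✓; ∠HET = 70.20° ✓; |ET| = 17.00 ✓; ∠ETW = 93.30° ✓; |TW| = 13.60 ✓; ∠TWK = 116.1° ✓; |WK| = 16.00 ✓; ∠WKL = 84.10° ✓; |KL| = 19.40 ✓; ∠KLR = 59.80° ✓; |LR| = 11.10 ✓; ∠LRB = 112.1° ✓; |RB| = 21.90 ✗.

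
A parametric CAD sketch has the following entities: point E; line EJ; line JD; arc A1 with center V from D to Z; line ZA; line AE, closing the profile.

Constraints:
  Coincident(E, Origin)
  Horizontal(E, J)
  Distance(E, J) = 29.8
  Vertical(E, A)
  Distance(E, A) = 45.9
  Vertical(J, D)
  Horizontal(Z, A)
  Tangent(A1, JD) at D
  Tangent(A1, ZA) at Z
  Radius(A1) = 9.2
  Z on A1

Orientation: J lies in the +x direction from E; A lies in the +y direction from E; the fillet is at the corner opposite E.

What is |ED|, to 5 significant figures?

47.275

E is at the origin; E and J share the same y with |EJ| = 29.8 and J on the +x side, so J = (29.800, 0.0000). EA is vertical with |EA| = 45.9 and A on the +y side, so A = (0.0000, 45.900). The virtual corner opposite E is at (29.800, 45.900). Tangency of A1 to JD means the radius VD is perpendicular to JD and tangency of A1 to ZA means the radius VZ is perpendicular to ZA, with radius 9.2, so the center V sits 9.2 in from both sides at V = (20.600, 36.700). That places the tangent points at D = (29.800, 36.700) on JD and Z = (20.600, 45.900) on ZA. Then |ED| = |D − E| = 47.275.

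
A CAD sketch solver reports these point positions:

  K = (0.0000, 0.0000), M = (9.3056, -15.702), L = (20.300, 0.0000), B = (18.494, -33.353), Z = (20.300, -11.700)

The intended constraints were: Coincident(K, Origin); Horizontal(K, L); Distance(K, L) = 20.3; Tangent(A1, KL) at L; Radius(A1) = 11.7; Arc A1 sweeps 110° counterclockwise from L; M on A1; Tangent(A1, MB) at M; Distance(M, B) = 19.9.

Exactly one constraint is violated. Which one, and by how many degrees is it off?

Tangent(A1, MB) at M — off by 7.50°.

K = (0.00, 0.00) ✓; K.y = 0.00, L.y = 0.00 ✓; |KL| = 20.30 ✓; ∠(ZL, LK) = 90.00° ✓; |ZL| = 11.70 ✓; bearing(Z→M) − bearing(Z→L) = 110.0° ✓; |ZM| = 11.70 ✓; ∠(ZM, MB) = 82.50° ✗; |MB| = 19.90 ✓.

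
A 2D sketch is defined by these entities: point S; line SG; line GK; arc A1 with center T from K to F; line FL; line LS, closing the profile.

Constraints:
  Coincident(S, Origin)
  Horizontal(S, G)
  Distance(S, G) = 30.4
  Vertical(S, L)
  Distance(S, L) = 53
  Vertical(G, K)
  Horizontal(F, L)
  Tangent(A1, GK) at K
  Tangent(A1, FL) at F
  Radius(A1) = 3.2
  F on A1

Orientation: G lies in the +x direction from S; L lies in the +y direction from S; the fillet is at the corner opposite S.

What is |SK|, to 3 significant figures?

58.3

S is at the origin; SG is horizontal with |SG| = 30.4 and G on the +x side, so G = (30.4, 0.00). SL is vertical with |SL| = 53.0 and L on the +y side, so L = (0.00, 53.0). The virtual corner opposite S is at (30.4, 53.0). The tangent condition forces TK to be normal to GK and A1 meets FL tangentially, so TF is at right angles to FL, with radius 3.2, so the center T sits 3.2 in from both sides at T = (27.2, 49.8). That places the tangent points at K = (30.4, 49.8) on GK and F = (27.2, 53.0) on FL. Then |SK| = |K − S| = 58.3.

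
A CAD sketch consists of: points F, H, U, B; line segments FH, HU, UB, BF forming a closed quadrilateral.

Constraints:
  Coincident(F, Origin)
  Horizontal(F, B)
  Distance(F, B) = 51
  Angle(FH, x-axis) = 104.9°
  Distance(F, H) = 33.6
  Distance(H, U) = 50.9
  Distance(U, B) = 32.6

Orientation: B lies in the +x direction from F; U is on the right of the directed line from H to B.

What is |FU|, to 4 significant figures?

22.11

F is at the origin; F and B share the same y with |FB| = 51.0 and B in +x, so B = (51.0, 0). FH runs at 104.9° with |FH| = 33.6, so H = (-8.640, 32.47). U is determined by |HU| = 50.9 and |UB| = 32.6 together: it lies at the intersection of circle(H, 50.9) and circle(B, 32.6). With |HB| = 67.91, the foot of the radical line on HB is 45.20 from H and the perpendicular offset is √(50.9² − 45.20²) = 23.40. Taking the right-of-HB solution: U = (19.87, -9.693).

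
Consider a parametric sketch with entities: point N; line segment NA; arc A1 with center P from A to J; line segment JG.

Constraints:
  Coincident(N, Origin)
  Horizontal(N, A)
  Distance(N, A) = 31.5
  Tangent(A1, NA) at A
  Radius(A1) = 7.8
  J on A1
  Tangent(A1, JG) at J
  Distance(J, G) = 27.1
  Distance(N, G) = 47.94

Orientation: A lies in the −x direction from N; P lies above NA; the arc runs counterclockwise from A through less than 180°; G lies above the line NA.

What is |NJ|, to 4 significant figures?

26.02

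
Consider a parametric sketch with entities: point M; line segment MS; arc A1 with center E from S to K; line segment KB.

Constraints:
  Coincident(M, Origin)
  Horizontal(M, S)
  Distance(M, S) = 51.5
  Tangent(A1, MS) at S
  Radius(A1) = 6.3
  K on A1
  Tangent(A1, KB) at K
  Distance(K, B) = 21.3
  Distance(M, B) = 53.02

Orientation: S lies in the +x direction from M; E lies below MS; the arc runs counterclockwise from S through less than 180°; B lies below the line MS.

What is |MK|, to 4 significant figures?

45.64

Checks: |EK| = 6.300 ✓; ∠(EK, KB) = 90.00° ✓; |KB| = 21.30 ✓; |MB| = 53.02 ✓.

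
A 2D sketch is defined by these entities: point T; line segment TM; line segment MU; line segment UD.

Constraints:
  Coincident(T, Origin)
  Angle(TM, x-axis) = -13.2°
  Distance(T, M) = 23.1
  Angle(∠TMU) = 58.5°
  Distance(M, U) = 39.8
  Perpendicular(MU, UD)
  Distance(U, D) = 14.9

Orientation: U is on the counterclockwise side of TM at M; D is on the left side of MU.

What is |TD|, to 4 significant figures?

28.14

∠TMU = 58.5°, so MU runs at -13.2° + (180° − 58.5°) = 108.3° from the x-axis; with |MU| = 39.8, U = M + 39.8·(cos 108.3°, sin 108.3°) = (9.993, 32.51). MU is perpendicular to UD; with |UD| = 14.9 on the left of MU, D = U + 14.9·(-0.9494, -0.3140) = (-4.154, 27.83). Then |TD| = |D − T| = 28.14.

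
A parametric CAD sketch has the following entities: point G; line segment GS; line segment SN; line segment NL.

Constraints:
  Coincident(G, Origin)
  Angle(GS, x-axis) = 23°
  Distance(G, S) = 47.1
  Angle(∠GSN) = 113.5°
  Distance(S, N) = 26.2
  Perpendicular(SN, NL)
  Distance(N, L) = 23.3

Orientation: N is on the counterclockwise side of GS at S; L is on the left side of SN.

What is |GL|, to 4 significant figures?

49.18

G is at the origin; GS runs at 23.0° with length 47.1, so S = 47.1·(cos 23.0°, sin 23.0°) = (43.36, 18.40). ∠GSN = 113.5°, so SN runs at 23.0° + (180° − 113.5°) = 89.50° from the x-axis; with |SN| = 26.2, N = S + 26.2·(cos 89.50°, sin 89.50°) = (43.58, 44.60). The perpendicularity gives NL at right angles to SN; with |NL| = 23.3 on the left of SN, L = N + 23.3·(-1.000, 0.008727) = (20.29, 44.81). Then |GL| = |L − G| = 49.18.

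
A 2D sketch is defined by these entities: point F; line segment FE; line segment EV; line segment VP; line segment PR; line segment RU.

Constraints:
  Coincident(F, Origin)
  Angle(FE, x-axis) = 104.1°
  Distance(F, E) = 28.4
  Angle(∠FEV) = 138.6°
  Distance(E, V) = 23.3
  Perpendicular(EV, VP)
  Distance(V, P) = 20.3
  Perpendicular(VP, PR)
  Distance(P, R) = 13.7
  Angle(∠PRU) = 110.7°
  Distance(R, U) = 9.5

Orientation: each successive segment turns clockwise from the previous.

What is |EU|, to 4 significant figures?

13.01

F is at the origin; FE runs at 104.1° with length 28.4, so E = (-6.919, 27.54). ∠FEV = 138.6° gives EV at 62.70° from the x-axis; with |EV| = 23.3, V = (3.768, 48.25). EV is perpendicular to VP, so VP runs at -27.30°; with |VP| = 20.3, P = (21.81, 38.94). The perpendicularity gives PR at right angles to VP, so PR runs at -117.3°; with |PR| = 13.7, R = (15.52, 26.76). ∠PRU = 110.7° gives RU at 173.4° from the x-axis; with |RU| = 9.5, U = (6.086, 27.86). Then |EU| = |U − E| = 13.01.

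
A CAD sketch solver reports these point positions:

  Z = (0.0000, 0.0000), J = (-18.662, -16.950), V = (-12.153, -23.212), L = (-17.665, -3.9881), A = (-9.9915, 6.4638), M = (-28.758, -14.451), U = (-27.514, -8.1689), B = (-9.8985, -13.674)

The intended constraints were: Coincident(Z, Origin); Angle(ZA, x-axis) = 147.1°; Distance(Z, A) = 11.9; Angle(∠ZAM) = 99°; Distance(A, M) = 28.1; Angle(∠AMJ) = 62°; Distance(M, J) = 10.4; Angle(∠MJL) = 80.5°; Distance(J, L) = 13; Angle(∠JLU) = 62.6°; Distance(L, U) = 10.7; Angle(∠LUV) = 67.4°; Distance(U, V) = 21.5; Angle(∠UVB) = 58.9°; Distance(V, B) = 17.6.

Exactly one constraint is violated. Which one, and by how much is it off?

Distance(V, B) = 17.6 — off by 7.80.

Z = (0.00, 0.00) ✓; ZA at 147.1° ✓; |ZA| = 11.90 ✓; ∠ZAM = 99.00° ✓; |AM| = 28.10 ✓; ∠AMJ = 62.00° ✓; |MJ| = 10.40 ✓; ∠MJL = 80.50° ✓; |JL| = 13.00 ✓; ∠JLU = 62.60° ✓; |LU| = 10.70 ✓; ∠LUV = 67.40° ✓; |UV| = 21.50 ✓; ∠UVB = 58.90° ✓; |VB| = 9.801 ✗.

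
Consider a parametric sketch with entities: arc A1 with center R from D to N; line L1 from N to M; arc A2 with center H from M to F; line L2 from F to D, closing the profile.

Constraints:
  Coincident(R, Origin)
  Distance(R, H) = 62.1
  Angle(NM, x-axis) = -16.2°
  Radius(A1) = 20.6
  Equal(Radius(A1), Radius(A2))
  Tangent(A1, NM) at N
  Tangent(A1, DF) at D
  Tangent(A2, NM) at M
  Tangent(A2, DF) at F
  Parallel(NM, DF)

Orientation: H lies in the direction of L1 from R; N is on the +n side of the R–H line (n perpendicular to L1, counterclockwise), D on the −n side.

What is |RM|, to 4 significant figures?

65.43

Tangency of A1 to both parallel lines with radius 20.6 puts N and D at R ± 20.6·n: N = (5.747, 19.78), D = (-5.747, -19.78). Equal radii place M and F the same way about H: M = H + 20.6·n = (65.38, 2.457), F = H − 20.6·n = (53.89, -37.11). Then |RM| = |M − R| = 65.43.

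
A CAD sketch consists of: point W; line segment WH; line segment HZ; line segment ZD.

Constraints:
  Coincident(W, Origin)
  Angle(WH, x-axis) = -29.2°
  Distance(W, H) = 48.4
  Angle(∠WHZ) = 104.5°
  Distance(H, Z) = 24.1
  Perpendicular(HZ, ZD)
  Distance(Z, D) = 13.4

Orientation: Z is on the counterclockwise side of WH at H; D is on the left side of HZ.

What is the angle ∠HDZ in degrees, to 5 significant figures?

60.925°

W is at the origin; WH runs at -29.2° with length 48.4, so H = 48.4·(cos -29.2°, sin -29.2°) = (42.249, -23.612). ∠WHZ = 104.5°, so HZ runs at -29.2° + (180° − 104.5°) = 46.300° from the x-axis; with |HZ| = 24.1, Z = H + 24.1·(cos 46.300°, sin 46.300°) = (58.900, -6.1889). The perpendicularity gives ZD at right angles to HZ; with |ZD| = 13.4 on the left of HZ, D = Z + 13.4·(-0.72297, 0.69088) = (49.212, 3.0689). Then cos ∠HDZ = DH·DZ / (|DH||DZ|), giving 60.925°.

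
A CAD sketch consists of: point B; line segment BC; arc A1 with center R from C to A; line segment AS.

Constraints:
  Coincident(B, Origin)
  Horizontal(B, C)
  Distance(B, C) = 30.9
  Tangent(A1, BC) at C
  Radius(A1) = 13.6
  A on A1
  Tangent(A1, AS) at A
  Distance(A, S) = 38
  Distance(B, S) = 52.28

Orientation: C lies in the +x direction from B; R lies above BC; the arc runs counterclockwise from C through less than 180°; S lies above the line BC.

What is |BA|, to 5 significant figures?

46.746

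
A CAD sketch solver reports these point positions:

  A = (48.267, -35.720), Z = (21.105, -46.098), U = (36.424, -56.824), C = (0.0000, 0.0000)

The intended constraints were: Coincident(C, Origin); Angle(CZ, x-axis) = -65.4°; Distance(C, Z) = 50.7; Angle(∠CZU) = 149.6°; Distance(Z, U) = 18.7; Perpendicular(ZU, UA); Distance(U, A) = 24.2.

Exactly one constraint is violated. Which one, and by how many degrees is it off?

Perpendicular(ZU, UA) — off by 5.70°.

C = (0.00, 0.00) ✓; CZ at -65.40° ✓; |CZ| = 50.70 ✓; ∠CZU = 149.6° ✓; |ZU| = 18.70 ✓; ∠(ZU, UA) = 95.70° ✗; |UA| = 24.20 ✓.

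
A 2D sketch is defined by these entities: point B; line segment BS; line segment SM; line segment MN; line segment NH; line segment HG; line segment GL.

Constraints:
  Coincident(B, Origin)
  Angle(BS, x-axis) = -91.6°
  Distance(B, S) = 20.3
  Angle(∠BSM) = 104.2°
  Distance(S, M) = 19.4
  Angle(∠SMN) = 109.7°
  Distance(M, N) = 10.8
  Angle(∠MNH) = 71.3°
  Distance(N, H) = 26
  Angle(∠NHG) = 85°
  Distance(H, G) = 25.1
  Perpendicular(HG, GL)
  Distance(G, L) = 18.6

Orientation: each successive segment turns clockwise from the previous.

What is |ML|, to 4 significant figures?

13.28

B is at the origin; BS runs at -91.6° with length 20.3, so S = (-0.5668, -20.29). ∠BSM = 104.2° gives SM at -167.4° from the x-axis; with |SM| = 19.4, M = (-19.50, -24.52). ∠SMN = 109.7° gives MN at 122.3° from the x-axis; with |MN| = 10.8, N = (-25.27, -15.40). ∠MNH = 71.3° gives NH at 13.60° from the x-axis; with |NH| = 26.0, H = (0.0003862, -9.282). ∠NHG = 85.0° gives HG at -81.40° from the x-axis; with |HG| = 25.1, G = (3.754, -34.10). The perpendicularity gives GL at right angles to HG, so GL runs at -171.4°; with |GL| = 18.6, L = (-14.64, -36.88). Then |ML| = |L − M| = 13.28.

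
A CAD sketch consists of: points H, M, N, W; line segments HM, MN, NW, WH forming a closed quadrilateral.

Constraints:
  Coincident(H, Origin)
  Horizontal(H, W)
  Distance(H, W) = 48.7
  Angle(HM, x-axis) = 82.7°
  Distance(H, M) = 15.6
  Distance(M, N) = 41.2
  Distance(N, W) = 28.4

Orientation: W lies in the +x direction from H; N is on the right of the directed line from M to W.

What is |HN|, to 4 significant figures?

31.82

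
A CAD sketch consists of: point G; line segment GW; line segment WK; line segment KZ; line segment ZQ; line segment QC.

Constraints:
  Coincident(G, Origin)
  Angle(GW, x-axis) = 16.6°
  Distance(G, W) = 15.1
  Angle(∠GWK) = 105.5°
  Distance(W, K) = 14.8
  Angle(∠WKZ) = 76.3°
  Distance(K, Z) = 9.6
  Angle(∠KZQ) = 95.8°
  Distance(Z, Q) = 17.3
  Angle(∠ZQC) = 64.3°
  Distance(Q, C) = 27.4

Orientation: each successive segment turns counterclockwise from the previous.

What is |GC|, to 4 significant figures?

33.74

∠KZQ = 95.8° gives ZQ at -81.00° from the x-axis; with |ZQ| = 17.3, Q = (7.611, -0.4281). ∠ZQC = 64.3° gives QC at 34.70° from the x-axis; with |QC| = 27.4, C = (30.14, 15.17). Then |GC| = |C − G| = 33.74.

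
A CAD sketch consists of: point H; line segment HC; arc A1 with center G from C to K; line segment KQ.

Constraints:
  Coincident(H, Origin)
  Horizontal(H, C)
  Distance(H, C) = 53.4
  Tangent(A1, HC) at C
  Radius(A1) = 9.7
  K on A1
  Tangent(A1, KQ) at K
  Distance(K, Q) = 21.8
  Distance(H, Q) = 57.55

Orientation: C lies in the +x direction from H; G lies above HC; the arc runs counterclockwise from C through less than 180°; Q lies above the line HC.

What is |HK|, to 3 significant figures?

63.0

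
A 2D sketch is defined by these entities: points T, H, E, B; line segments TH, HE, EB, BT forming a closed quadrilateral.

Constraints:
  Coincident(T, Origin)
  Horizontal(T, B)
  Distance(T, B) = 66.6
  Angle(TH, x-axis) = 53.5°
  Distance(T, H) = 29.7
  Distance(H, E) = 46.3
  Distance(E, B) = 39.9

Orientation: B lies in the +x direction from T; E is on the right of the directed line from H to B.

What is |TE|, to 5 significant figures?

37.908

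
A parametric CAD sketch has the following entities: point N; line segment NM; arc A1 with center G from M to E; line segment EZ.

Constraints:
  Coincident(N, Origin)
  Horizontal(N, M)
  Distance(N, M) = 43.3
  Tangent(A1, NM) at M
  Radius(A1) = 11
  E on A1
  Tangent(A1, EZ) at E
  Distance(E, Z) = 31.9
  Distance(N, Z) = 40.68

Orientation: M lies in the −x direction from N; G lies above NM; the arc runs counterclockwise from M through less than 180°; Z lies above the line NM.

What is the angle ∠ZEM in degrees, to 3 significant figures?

147°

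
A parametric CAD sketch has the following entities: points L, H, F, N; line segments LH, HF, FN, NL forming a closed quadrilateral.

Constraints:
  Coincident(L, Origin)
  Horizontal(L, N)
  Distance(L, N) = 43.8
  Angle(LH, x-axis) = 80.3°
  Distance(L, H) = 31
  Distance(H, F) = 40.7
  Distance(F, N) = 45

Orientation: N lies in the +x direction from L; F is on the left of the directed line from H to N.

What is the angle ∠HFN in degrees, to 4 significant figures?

69.89°

L is at the origin; LN is horizontal with |LN| = 43.8 and N in +x, so N = (43.8, 0). LH runs at 80.3° with |LH| = 31.0, so H = (5.223, 30.56). F is determined by |HF| = 40.7 and |FN| = 45.0 together: it lies at the intersection of circle(H, 40.7) and circle(N, 45.0). With |HN| = 49.21, the foot of the radical line on HN is 20.86 from H and the perpendicular offset is √(40.7² − 20.86²) = 34.95. Taking the left-of-HN solution: F = (43.28, 45.00).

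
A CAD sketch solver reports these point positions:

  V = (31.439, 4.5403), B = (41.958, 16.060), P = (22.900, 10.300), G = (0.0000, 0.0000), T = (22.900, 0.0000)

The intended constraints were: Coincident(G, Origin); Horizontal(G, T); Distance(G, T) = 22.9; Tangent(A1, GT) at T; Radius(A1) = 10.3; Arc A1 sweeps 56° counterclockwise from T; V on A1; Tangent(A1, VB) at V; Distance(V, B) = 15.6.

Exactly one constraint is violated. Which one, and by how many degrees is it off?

Tangent(A1, VB) at V — off by 8.40°.

G = (0.00, 0.00) ✓; G.y = 0.00, T.y = 0.00 ✓; |GT| = 22.90 ✓; ∠(PT, TG) = 90.00° ✓; |PT| = 10.30 ✓; bearing(P→V) − bearing(P→T) = 56.00° ✓; |PV| = 10.30 ✓; ∠(PV, VB) = 98.40° ✗; |VB| = 15.60 ✓.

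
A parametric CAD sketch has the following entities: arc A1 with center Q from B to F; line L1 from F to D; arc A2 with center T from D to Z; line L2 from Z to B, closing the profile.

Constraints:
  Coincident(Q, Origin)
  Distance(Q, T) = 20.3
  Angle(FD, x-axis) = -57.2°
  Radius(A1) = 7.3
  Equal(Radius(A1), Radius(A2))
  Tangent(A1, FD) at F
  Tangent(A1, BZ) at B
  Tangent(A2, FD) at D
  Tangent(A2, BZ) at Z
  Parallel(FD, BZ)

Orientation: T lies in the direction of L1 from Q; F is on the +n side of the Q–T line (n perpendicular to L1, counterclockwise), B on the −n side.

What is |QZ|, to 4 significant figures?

21.57

The slot axis is L1's direction at -57.2°, so u = (cos -57.2°, sin -57.2°) = (0.5417, -0.8406) and n = (−sin -57.2°, cos -57.2°) = (0.8406, 0.5417). Q is at the origin and T lies 20.3 along u from Q, so T = 20.3·u = (11.00, -17.06). Tangency of A1 to both parallel lines with radius 7.3 puts F and B at Q ± 7.3·n: F = (6.136, 3.954), B = (-6.136, -3.954). Equal radii place D and Z the same way about T: D = T + 7.3·n = (17.13, -13.11), Z = T − 7.3·n = (4.861, -21.02). Then |QZ| = |Z − Q| = 21.57.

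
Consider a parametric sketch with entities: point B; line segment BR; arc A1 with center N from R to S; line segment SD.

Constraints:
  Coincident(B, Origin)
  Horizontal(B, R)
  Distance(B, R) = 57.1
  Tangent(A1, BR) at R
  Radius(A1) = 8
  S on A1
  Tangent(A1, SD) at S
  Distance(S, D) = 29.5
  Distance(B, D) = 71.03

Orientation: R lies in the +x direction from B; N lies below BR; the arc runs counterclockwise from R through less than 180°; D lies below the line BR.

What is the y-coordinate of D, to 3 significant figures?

-38.5

Checks: |BR| = 57.10 ✓; |NS| = 8.000 ✓; ∠(NS, SD) = 90.00° ✓; |SD| = 29.50 ✓; |BD| = 71.03 ✓.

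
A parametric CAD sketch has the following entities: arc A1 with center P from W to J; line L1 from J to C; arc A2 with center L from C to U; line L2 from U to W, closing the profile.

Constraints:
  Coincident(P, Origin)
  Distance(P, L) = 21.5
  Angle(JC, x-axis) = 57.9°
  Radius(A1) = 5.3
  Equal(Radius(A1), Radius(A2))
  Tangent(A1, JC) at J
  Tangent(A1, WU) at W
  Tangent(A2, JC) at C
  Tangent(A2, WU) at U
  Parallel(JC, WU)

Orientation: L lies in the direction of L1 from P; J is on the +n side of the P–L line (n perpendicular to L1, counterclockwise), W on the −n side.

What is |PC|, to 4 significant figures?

22.14

Tangency of A1 to both parallel lines with radius 5.3 puts J and W at P ± 5.3·n: J = (-4.490, 2.816), W = (4.490, -2.816). Equal radii place C and U the same way about L: C = L + 5.3·n = (6.935, 21.03), U = L − 5.3·n = (15.91, 15.40). Then |PC| = |C − P| = 22.14.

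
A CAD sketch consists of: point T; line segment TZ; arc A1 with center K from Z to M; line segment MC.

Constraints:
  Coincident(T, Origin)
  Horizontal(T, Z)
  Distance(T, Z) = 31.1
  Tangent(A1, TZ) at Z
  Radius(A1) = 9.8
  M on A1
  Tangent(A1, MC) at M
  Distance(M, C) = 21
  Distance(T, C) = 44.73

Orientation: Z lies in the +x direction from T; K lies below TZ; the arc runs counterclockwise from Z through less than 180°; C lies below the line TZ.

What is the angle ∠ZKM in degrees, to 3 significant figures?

113°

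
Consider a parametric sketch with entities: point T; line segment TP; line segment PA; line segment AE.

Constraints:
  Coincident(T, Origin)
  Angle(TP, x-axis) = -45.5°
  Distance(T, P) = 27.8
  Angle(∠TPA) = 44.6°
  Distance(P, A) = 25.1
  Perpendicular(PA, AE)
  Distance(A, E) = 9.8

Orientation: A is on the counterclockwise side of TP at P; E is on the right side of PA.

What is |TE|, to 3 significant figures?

29.8

∠TPA = 44.6°, so PA runs at -45.5° + (180° − 44.6°) = 89.9° from the x-axis; with |PA| = 25.1, A = P + 25.1·(cos 89.9°, sin 89.9°) = (19.5, 5.27). PA ⟂ AE; with |AE| = 9.8 on the right of PA, E = A + 9.8·(1.00, -0.00175) = (29.3, 5.25). Then |TE| = |E − T| = 29.8.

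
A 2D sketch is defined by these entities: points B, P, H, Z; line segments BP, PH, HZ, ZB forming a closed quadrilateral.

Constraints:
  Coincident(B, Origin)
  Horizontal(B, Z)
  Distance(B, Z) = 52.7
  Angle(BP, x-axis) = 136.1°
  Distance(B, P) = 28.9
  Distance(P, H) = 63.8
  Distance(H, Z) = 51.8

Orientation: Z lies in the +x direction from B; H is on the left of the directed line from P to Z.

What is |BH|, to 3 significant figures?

60.8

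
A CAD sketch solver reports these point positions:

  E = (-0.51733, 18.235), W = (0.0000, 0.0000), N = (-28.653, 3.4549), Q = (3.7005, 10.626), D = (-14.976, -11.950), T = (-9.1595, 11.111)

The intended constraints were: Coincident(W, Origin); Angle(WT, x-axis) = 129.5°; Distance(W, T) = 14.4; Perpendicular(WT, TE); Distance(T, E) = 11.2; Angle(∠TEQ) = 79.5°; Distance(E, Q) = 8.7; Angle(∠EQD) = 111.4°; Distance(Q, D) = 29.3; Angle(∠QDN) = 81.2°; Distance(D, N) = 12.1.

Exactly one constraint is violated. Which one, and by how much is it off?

Distance(D, N) = 12.1 — off by 8.50.

W = (0.00, 0.00) ✓; WT at 129.5° ✓; |WT| = 14.40 ✓; ∠(WT, TE) = 90.00° ✓; |TE| = 11.20 ✓; ∠TEQ = 79.50° ✓; |EQ| = 8.700 ✓; ∠EQD = 111.4° ✓; |QD| = 29.30 ✓; ∠QDN = 81.20° ✓; |DN| = 20.60 ✗.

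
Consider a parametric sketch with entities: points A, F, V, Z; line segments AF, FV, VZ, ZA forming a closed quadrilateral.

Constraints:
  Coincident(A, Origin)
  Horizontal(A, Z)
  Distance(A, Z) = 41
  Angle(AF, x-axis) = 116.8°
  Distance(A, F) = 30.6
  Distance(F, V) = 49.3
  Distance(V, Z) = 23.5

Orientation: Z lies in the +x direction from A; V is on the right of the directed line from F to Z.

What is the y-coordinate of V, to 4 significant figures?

-9.169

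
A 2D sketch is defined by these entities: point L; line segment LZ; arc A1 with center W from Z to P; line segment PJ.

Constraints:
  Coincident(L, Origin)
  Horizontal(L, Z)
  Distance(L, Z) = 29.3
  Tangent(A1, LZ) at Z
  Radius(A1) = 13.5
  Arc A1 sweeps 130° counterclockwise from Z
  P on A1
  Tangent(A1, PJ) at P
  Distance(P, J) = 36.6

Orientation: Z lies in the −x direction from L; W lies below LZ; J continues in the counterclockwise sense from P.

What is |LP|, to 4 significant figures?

45.42

L is at the origin; LZ is horizontal with |LZ| = 29.3 and Z on the −x side, so Z = (-29.30, 0.000). The tangent condition forces WZ to be normal to LZ, so W = Z + (0, -13.5) = (-29.30, -13.50). On A1, Z sits at bearing 90° from W; a 130° counterclockwise sweep puts P at bearing 220°, so P = W + 13.5·(cos 220°, sin 220°) = (-39.64, -22.18). Then |LP| = |P − L| = 45.42.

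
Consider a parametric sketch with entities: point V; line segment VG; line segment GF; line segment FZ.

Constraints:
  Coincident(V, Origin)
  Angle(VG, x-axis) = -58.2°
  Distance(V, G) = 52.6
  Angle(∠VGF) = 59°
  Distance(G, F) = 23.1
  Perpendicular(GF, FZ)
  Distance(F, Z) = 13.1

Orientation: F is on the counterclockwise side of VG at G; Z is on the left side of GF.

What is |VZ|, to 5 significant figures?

32.235

V is at the origin; VG runs at -58.2° with length 52.6, so G = 52.6·(cos -58.2°, sin -58.2°) = (27.718, -44.704). ∠VGF = 59.0°, so GF runs at -58.2° + (180° − 59.0°) = 62.800° from the x-axis; with |GF| = 23.1, F = G + 23.1·(cos 62.800°, sin 62.800°) = (38.277, -24.159). GF is perpendicular to FZ; with |FZ| = 13.1 on the left of GF, Z = F + 13.1·(-0.88942, 0.45710) = (26.625, -18.171). Then |VZ| = |Z − V| = 32.235.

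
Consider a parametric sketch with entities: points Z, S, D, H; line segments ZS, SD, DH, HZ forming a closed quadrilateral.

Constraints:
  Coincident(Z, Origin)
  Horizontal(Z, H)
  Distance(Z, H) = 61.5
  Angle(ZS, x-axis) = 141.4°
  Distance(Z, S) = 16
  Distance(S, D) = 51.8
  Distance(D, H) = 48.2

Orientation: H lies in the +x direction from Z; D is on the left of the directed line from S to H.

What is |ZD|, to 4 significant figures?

48.93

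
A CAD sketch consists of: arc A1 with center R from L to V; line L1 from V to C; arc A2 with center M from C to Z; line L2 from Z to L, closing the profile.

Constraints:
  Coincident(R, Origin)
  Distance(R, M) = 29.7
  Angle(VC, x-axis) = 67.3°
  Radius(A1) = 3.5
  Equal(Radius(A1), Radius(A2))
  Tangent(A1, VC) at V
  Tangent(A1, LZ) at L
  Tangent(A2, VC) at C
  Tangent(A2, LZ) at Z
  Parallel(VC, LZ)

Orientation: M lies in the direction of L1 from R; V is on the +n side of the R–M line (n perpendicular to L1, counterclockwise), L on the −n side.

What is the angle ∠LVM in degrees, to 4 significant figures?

83.28°

The slot axis is L1's direction at 67.3°, so u = (cos 67.3°, sin 67.3°) = (0.3859, 0.9225) and n = (−sin 67.3°, cos 67.3°) = (-0.9225, 0.3859). R is at the origin and M lies 29.7 along u from R, so M = 29.7·u = (11.46, 27.40). Tangency of A1 to both parallel lines with radius 3.5 puts V and L at R ± 3.5·n: V = (-3.229, 1.351), L = (3.229, -1.351). Then cos ∠LVM = VL·VM / (|VL||VM|), giving 83.28°.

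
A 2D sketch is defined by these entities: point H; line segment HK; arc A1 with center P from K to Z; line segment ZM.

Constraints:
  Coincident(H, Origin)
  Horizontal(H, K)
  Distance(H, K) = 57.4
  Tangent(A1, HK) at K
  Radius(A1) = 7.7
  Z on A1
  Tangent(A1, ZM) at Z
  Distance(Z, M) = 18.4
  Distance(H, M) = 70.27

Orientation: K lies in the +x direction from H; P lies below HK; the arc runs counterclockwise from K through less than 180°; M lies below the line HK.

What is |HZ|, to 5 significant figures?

53.703

H is at the origin; H and K share the same y with |HK| = 57.4 and K on the +x side, so K = (57.400, 0.0000). Since A1 is tangent to HK there, PK ⟂ HK, so P = K + (0, -7.7) = (57.400, -7.7000). Since PZ ⟂ ZM (tangency), |PM| = √(7.7² + 18.4²) = 19.946 regardless of where Z sits on A1. So M lies on both circle(H, 70.27) and circle(P, 19.946); the below-HK intersection is M = (65.272, -26.027). Z is the foot of the tangent from M: Z = (52.047, -13.235).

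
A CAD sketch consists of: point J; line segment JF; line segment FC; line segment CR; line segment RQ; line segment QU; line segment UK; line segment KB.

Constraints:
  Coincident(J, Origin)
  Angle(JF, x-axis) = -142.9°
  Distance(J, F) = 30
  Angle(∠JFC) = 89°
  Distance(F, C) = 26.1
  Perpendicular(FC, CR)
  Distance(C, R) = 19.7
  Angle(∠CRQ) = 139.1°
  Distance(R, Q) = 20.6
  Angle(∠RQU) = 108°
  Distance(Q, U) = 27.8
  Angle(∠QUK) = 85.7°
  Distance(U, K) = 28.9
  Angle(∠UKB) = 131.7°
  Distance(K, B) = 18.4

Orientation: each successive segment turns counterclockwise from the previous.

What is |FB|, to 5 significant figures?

18.955

J is at the origin; JF runs at -142.9° with length 30.0, so F = (-23.928, -18.096). ∠JFC = 89.0° gives FC at -51.900° from the x-axis; with |FC| = 26.1, C = (-7.8229, -38.635). FC ⟂ CR, so CR runs at 38.100°; with |CR| = 19.7, R = (7.6797, -26.480). ∠CRQ = 139.1° gives RQ at 79.000° from the x-axis; with |RQ| = 20.6, Q = (11.610, -6.2581). ∠RQU = 108.0° gives QU at 151.00° from the x-axis; with |QU| = 27.8, U = (-12.704, 7.2196). ∠QUK = 85.7° gives UK at -114.70° from the x-axis; with |UK| = 28.9, K = (-24.780, -19.036). ∠UKB = 131.7° gives KB at -66.400° from the x-axis; with |KB| = 18.4, B = (-17.414, -35.897). Then |FB| = |B − F| = 18.955.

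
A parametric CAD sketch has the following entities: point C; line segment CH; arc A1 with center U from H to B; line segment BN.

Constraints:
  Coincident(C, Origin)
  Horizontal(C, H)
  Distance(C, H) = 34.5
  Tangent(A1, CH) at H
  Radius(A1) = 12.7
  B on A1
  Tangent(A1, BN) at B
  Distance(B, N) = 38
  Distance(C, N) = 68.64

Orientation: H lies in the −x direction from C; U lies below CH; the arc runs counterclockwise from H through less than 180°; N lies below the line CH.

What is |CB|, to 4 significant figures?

49.00

Checks: |UB| = 12.70 ✓; ∠(UB, BN) = 90.00° ✓; |BN| = 38.00 ✓; |CN| = 68.64 ✓.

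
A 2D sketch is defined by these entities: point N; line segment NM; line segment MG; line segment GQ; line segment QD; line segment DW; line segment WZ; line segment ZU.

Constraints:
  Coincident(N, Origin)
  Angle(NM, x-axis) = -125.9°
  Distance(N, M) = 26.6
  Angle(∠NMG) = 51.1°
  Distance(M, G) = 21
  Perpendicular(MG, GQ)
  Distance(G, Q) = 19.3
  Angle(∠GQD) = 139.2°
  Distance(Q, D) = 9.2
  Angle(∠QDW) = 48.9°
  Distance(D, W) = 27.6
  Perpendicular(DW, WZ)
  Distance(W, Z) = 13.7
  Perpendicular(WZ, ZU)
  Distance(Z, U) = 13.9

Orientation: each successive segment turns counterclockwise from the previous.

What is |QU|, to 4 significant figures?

10.22

DW is perpendicular to WZ, so WZ runs at -5.100°; with |WZ| = 13.7, Z = (9.188, -23.24). WZ is perpendicular to ZU, so ZU runs at 84.90°; with |ZU| = 13.9, U = (10.42, -9.398). Then |QU| = |U − Q| = 10.22.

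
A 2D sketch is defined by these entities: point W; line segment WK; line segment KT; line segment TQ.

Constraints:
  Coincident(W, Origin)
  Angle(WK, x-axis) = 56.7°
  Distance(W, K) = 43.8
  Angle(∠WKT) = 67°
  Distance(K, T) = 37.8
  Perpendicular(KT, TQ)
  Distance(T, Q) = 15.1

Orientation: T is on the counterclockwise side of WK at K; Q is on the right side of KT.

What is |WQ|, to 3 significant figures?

59.2

W is at the origin; WK runs at 56.7° with length 43.8, so K = 43.8·(cos 56.7°, sin 56.7°) = (24.0, 36.6). ∠WKT = 67.0°, so KT runs at 56.7° + (180° − 67.0°) = 170° from the x-axis; with |KT| = 37.8, T = K + 37.8·(cos 170°, sin 170°) = (-13.1, 43.4). KT ⟂ TQ; with |TQ| = 15.1 on the right of KT, Q = T + 15.1·(0.179, 0.984) = (-10.4, 58.2). Then |WQ| = |Q − W| = 59.2.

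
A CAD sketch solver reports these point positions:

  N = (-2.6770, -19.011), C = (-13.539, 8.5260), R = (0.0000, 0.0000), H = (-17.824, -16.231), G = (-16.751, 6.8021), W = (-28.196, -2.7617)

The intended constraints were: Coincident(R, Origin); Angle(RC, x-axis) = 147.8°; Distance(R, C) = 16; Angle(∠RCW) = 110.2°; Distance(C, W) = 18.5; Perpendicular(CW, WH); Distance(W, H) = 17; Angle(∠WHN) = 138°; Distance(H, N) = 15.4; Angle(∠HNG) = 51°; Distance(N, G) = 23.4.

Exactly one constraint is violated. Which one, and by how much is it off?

Distance(N, G) = 23.4 — off by 6.00.

R = (0.00, 0.00) ✓; RC at 147.8° ✓; |RC| = 16.00 ✓; ∠RCW = 110.2° ✓; |CW| = 18.50 ✓; ∠(CW, WH) = 90.00° ✓; |WH| = 17.00 ✓; ∠WHN = 138.0° ✓; |HN| = 15.40 ✓; ∠HNG = 51.00° ✓; |NG| = 29.40 ✗.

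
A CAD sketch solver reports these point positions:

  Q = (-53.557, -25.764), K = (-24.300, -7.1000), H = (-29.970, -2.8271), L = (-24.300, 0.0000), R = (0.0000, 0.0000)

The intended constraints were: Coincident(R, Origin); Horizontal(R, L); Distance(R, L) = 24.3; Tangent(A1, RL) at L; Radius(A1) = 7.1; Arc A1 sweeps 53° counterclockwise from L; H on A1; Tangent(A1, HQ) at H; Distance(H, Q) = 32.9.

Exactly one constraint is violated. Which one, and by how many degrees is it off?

Tangent(A1, HQ) at H — off by 8.80°.

R = (0.00, 0.00) ✓; R.y = 0.00, L.y = 0.00 ✓; |RL| = 24.30 ✓; ∠(KL, LR) = 90.00° ✓; |KL| = 7.100 ✓; bearing(K→H) − bearing(K→L) = 53.00° ✓; |KH| = 7.100 ✓; ∠(KH, HQ) = 98.80° ✗; |HQ| = 32.90 ✓.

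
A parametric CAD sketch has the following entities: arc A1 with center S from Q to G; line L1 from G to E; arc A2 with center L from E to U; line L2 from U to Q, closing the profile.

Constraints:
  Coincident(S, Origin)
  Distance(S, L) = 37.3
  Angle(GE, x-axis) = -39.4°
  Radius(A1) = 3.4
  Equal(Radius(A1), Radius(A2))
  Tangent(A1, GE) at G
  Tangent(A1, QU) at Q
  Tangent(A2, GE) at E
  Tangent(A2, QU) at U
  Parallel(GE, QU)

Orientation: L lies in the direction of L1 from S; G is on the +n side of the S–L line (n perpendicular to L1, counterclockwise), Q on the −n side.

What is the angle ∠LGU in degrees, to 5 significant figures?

5.1236°

The slot axis is L1's direction at -39.4°, so u = (cos -39.4°, sin -39.4°) = (0.77273, -0.63473) and n = (−sin -39.4°, cos -39.4°) = (0.63473, 0.77273). S is at the origin and L lies 37.3 along u from S, so L = 37.3·u = (28.823, -23.675). Tangency of A1 to both parallel lines with radius 3.4 puts G and Q at S ± 3.4·n: G = (2.1581, 2.6273), Q = (-2.1581, -2.6273). Equal radii place E and U the same way about L: E = L + 3.4·n = (30.981, -21.048), U = L − 3.4·n = (26.665, -26.303). Then cos ∠LGU = GL·GU / (|GL||GU|), giving 5.1236°.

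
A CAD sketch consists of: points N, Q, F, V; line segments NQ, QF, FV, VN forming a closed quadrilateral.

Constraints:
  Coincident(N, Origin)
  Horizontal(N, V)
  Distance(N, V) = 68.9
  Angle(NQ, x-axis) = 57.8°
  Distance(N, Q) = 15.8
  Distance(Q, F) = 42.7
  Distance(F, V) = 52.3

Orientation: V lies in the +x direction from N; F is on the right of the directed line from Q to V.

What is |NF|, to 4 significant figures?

35.59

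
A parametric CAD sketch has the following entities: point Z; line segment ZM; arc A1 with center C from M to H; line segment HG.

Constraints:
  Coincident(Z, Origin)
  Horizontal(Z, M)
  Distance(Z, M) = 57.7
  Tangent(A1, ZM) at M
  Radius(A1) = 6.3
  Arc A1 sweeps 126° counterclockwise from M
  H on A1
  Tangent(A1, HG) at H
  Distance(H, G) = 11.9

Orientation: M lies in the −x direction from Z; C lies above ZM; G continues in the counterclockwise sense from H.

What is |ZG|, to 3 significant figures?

62.7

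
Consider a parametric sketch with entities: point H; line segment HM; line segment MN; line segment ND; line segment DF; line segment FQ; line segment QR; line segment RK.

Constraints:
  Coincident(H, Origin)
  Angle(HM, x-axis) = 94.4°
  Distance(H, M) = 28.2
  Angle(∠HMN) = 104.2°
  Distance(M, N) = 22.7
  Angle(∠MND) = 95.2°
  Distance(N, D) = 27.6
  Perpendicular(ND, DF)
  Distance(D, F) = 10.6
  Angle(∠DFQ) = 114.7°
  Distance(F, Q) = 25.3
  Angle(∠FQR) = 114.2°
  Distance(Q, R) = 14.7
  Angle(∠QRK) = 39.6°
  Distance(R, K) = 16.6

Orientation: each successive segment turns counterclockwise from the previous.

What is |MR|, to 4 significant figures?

11.94

∠DFQ = 114.7° gives FQ at 50.30° from the x-axis; with |FQ| = 25.3, Q = (-5.276, 22.04). ∠FQR = 114.2° gives QR at 116.1° from the x-axis; with |QR| = 14.7, R = (-11.74, 35.24). Then |MR| = |R − M| = 11.94.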